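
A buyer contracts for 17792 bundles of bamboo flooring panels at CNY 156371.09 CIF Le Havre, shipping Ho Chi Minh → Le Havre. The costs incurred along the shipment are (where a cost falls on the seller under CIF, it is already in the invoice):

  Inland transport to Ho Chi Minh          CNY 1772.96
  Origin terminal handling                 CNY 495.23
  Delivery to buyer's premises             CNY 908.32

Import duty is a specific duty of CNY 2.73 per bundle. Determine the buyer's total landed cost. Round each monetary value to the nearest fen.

Total landed cost: CNY 205851.57

CIF: the seller pays costs through ocean freight and marine insurance to the destination port.
Already in the invoice (seller's account under CIF): inland to port, origin terminal — exclude.
The CIF price already equals the CIF value: 156371.09
Import duty = 17792 × 2.73 = 48572.16
Buyer bears: delivery 908.32 + duty 48572.16 = 49480.48
Landed cost = invoice 156371.09 + 49480.48 = 205851.57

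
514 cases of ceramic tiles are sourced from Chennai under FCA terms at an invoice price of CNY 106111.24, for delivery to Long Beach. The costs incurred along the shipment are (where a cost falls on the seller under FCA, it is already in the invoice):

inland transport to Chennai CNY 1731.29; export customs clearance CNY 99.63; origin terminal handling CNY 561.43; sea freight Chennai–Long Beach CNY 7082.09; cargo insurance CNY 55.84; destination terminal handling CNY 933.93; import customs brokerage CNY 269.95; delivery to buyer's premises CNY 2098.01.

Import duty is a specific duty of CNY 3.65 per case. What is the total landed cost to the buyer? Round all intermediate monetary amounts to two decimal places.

FCA: the seller delivers export-cleared goods to the carrier; the buyer bears costs from that point.
Already in the invoice (seller's account under FCA): inland to port, export clearance — exclude.
CIF value = FCA price + origin terminal + freight + insurance = 106111.24 + 561.43 + 7082.09 + 55.84 = 113810.60
Import duty = 514 × 3.65 = 1876.10
Buyer bears: origin terminal 561.43 + freight 7082.09 + insurance 55.84 + destination terminal 933.93 + brokerage 269.95 + delivery 2098.01 + duty 1876.10 = 12877.35
Landed cost = invoice 106111.24 + 12877.35 = 118988.59

Total landed cost: CNY 118988.59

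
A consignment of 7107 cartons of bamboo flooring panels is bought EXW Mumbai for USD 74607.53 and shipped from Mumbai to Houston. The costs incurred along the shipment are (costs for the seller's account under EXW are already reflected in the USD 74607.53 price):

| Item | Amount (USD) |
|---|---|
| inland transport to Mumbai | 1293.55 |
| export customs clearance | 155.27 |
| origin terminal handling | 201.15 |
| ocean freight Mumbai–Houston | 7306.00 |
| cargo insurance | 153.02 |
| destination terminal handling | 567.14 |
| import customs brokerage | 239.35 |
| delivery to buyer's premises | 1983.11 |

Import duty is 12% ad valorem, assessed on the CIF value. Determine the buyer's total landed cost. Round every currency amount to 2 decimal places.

EXW: the seller makes goods available at their premises; the buyer bears all onward costs.
CIF value = EXW price + inland to port + export clearance + origin terminal + freight + insurance = 74607.53 + 1293.55 + 155.27 + 201.15 + 7306.00 + 153.02 = 83716.52
Import duty = 83716.52 × 12% = 10045.98
Buyer bears: inland to port 1293.55 + export clearance 155.27 + origin terminal 201.15 + freight 7306.00 + insurance 153.02 + destination terminal 567.14 + brokerage 239.35 + delivery 1983.11 + duty 10045.98 = 21944.57
Landed cost = invoice 74607.53 + 21944.57 = 96552.10

Total landed cost: USD 96552.10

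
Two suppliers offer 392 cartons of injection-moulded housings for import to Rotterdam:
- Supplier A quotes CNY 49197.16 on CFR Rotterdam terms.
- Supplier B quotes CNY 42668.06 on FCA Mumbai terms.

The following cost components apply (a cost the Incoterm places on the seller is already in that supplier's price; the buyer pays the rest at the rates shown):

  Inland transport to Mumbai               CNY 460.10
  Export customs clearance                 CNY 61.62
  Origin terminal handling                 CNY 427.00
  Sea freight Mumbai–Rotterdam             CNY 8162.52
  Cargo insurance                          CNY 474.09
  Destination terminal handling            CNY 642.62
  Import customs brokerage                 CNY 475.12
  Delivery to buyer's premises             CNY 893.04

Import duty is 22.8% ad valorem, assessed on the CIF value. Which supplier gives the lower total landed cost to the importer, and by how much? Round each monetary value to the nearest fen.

Supplier A is cheaper by CNY 2530.19

Supplier A (CFR):
CIF value = CFR price + insurance = 49197.16 + 474.09 = 49671.25
Import duty = 49671.25 × 22.8% = 11325.05
Buyer bears (A): 474.09 + 642.62 + 475.12 + 893.04 = 2484.87
Landed cost (A) = invoice 49197.16 + 2484.87 + duty 11325.05 = 63007.08
Supplier B (FCA):
CIF value = FCA price + origin terminal + freight + insurance = 42668.06 + 427.00 + 8162.52 + 474.09 = 51731.67
Import duty = 51731.67 × 22.8% = 11794.82
Buyer bears (B): 427.00 + 8162.52 + 474.09 + 642.62 + 475.12 + 893.04 = 11074.39
Landed cost (B) = invoice 42668.06 + 11074.39 + duty 11794.82 = 65537.27
Difference = |63007.08 − 65537.27| = 2530.19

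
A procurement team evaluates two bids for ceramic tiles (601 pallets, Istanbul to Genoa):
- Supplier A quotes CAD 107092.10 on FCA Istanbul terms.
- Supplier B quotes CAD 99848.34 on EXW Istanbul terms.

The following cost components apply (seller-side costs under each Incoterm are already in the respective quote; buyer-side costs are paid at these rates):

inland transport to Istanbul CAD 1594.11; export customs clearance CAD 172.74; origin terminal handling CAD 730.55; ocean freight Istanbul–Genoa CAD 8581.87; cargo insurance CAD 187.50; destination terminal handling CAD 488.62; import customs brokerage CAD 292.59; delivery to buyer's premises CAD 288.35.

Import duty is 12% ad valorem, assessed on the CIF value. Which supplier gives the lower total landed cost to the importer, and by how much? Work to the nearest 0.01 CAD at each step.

Supplier B is cheaper by CAD 6134.14

Supplier A (FCA):
CIF value = FCA price + origin terminal + freight + insurance = 107092.10 + 730.55 + 8581.87 + 187.50 = 116592.02
Import duty = 116592.02 × 12% = 13991.04
Buyer bears (A): 730.55 + 8581.87 + 187.50 + 488.62 + 292.59 + 288.35 = 10569.48
Landed cost (A) = invoice 107092.10 + 10569.48 + duty 13991.04 = 131652.62
Supplier B (EXW):
CIF value = EXW price + inland to port + export clearance + origin terminal + freight + insurance = 99848.34 + 1594.11 + 172.74 + 730.55 + 8581.87 + 187.50 = 111115.11
Import duty = 111115.11 × 12% = 13333.81
Buyer bears (B): 1594.11 + 172.74 + 730.55 + 8581.87 + 187.50 + 488.62 + 292.59 + 288.35 = 12336.33
Landed cost (B) = invoice 99848.34 + 12336.33 + duty 13333.81 = 125518.48
Difference = |131652.62 − 125518.48| = 6134.14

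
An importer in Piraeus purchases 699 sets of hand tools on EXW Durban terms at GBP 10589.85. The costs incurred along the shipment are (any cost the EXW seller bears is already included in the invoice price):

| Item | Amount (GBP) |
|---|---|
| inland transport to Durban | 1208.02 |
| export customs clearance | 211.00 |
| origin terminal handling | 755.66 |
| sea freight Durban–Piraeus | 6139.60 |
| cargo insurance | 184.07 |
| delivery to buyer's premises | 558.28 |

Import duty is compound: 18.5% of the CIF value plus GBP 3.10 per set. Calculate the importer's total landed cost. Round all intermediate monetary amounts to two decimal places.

Total landed cost: GBP 25344.70

EXW: the seller makes goods available at their premises; the buyer bears all onward costs.
CIF value = EXW price + inland to port + export clearance + origin terminal + freight + insurance = 10589.85 + 1208.02 + 211.00 + 755.66 + 6139.60 + 184.07 = 19088.20
Ad valorem component: 19088.20 × 18.5% = 3531.32
Specific component: 699 × 3.10 = 2166.90
Import duty = 3531.32 + 2166.90 = 5698.22
Buyer bears: inland to port 1208.02 + export clearance 211.00 + origin terminal 755.66 + freight 6139.60 + insurance 184.07 + delivery 558.28 + duty 5698.22 = 14754.85
Landed cost = invoice 10589.85 + 14754.85 = 25344.70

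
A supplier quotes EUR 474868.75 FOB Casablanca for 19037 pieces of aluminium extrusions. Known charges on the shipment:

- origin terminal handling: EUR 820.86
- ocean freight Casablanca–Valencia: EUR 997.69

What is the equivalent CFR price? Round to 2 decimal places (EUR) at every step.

Not relevant to the conversion: origin terminal — on the seller under both FOB and CFR; already in the FOB price and stays in the CFR price.
From FOB to CFR, the seller additionally bears: freight.
CFR price = 474868.75 + 997.69 = 475866.44

CFR price: EUR 475866.44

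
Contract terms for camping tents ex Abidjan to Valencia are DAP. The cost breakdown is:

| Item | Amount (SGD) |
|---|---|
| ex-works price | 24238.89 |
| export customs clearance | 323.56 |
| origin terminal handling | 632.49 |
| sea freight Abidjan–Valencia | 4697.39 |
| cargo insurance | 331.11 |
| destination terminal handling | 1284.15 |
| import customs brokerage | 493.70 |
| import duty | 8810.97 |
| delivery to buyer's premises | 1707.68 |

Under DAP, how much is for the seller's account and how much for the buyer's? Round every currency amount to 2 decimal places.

Seller: SGD 33215.27; buyer: SGD 9304.67

DAP: the seller bears all costs to the named destination except import duty and clearance.
Seller's account: goods 24238.89 + export clearance 323.56 + origin terminal 632.49 + freight 4697.39 + insurance 331.11 + destination terminal 1284.15 + delivery 1707.68 = 33215.27
Buyer's account: brokerage 493.70 + duty 8810.97 = 9304.67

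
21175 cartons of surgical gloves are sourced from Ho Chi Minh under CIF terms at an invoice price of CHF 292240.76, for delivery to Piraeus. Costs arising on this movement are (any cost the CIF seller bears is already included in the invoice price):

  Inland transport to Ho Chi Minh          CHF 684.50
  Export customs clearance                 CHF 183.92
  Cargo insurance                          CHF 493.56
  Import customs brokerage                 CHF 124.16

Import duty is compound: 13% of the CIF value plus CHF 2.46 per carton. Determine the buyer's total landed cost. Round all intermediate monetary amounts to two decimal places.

Total landed cost: CHF 382446.72

CIF: the seller pays costs through ocean freight and marine insurance to the destination port.
Already in the invoice (seller's account under CIF): inland to port, export clearance, insurance — exclude.
The CIF price already equals the CIF value: 292240.76
Ad valorem component: 292240.76 × 13% = 37991.30
Specific component: 21175 × 2.46 = 52090.50
Import duty = 37991.30 + 52090.50 = 90081.80
Buyer bears: brokerage 124.16 + duty 90081.80 = 90205.96
Landed cost = invoice 292240.76 + 90205.96 = 382446.72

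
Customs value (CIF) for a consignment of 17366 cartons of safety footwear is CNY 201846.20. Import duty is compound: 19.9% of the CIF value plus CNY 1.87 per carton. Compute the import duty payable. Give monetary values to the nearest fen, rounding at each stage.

Import duty: CNY 72641.81

Ad valorem component: 201846.20 × 19.9% = 40167.39
Specific component: 17366 × 1.87 = 32474.42
Import duty = 40167.39 + 32474.42 = 72641.81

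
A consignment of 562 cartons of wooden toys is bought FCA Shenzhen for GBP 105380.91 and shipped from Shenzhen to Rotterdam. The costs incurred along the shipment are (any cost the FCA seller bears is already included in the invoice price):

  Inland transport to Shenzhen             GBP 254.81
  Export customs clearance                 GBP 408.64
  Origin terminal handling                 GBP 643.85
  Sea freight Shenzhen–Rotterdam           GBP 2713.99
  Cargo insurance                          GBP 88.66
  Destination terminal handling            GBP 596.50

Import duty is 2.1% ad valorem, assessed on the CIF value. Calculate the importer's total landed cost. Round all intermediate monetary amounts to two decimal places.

Total landed cost: GBP 111709.29

FCA: the seller delivers export-cleared goods to the carrier; the buyer bears costs from that point.
Already in the invoice (seller's account under FCA): inland to port, export clearance — exclude.
CIF value = FCA price + origin terminal + freight + insurance = 105380.91 + 643.85 + 2713.99 + 88.66 = 108827.41
Import duty = 108827.41 × 2.1% = 2285.38
Buyer bears: origin terminal 643.85 + freight 2713.99 + insurance 88.66 + destination terminal 596.50 + duty 2285.38 = 6328.38
Landed cost = invoice 105380.91 + 6328.38 = 111709.29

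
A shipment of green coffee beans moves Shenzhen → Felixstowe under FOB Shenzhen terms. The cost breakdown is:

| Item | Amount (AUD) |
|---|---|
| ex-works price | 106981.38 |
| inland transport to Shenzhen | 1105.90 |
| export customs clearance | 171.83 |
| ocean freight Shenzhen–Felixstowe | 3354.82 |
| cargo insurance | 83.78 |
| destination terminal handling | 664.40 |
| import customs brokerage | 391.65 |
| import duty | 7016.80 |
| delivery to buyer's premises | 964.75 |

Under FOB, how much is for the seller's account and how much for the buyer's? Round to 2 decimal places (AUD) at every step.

Seller: AUD 108259.11; buyer: AUD 12476.20

FOB: the seller bears costs until goods are on board at the origin port; the buyer bears freight, insurance and all costs thereafter.
Seller's account: goods 106981.38 + inland to port 1105.90 + export clearance 171.83 = 108259.11
Buyer's account: freight 3354.82 + insurance 83.78 + destination terminal 664.40 + brokerage 391.65 + duty 7016.80 + delivery 964.75 = 12476.20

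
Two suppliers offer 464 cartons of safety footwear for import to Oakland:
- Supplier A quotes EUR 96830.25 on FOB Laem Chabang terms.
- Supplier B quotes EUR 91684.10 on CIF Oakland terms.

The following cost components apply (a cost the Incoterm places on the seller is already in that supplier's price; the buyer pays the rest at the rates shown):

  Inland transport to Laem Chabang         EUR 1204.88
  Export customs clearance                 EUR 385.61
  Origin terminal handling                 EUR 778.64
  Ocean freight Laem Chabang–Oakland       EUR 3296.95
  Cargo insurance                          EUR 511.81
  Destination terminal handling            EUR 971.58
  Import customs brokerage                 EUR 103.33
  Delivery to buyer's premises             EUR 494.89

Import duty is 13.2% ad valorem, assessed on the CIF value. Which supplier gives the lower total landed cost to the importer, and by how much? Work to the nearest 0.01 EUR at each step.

Supplier B is cheaper by EUR 10136.96

Supplier A (FOB):
CIF value = FOB price + freight + insurance = 96830.25 + 3296.95 + 511.81 = 100639.01
Import duty = 100639.01 × 13.2% = 13284.35
Buyer bears (A): 3296.95 + 511.81 + 971.58 + 103.33 + 494.89 = 5378.56
Landed cost (A) = invoice 96830.25 + 5378.56 + duty 13284.35 = 115493.16
Supplier B (CIF):
The CIF price already equals the CIF value: 91684.10
Import duty = 91684.10 × 13.2% = 12102.30
Buyer bears (B): 971.58 + 103.33 + 494.89 = 1569.80
Landed cost (B) = invoice 91684.10 + 1569.80 + duty 12102.30 = 105356.20
Difference = |115493.16 − 105356.20| = 10136.96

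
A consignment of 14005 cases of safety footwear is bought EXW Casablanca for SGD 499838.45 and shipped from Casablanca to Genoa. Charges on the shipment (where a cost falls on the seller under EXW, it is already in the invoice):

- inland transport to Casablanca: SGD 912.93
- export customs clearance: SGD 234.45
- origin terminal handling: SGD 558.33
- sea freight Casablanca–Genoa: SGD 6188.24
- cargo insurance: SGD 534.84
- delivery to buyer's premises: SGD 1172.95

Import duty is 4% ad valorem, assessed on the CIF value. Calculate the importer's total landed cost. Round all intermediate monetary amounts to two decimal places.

EXW: the seller makes goods available at their premises; the buyer bears all onward costs.
CIF value = EXW price + inland to port + export clearance + origin terminal + freight + insurance = 499838.45 + 912.93 + 234.45 + 558.33 + 6188.24 + 534.84 = 508267.24
Import duty = 508267.24 × 4% = 20330.69
Buyer bears: inland to port 912.93 + export clearance 234.45 + origin terminal 558.33 + freight 6188.24 + insurance 534.84 + delivery 1172.95 + duty 20330.69 = 29932.43
Landed cost = invoice 499838.45 + 29932.43 = 529770.88

Total landed cost: SGD 529770.88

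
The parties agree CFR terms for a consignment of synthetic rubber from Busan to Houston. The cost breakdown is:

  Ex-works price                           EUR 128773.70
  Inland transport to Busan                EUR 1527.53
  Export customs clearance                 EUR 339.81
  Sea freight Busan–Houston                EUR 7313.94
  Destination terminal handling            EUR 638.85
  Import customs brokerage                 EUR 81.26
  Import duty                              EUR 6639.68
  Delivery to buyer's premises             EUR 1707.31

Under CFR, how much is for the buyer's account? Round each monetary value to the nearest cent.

Buyer's account: EUR 9067.10

CFR: the seller pays costs through ocean freight to the destination port, but not insurance.
Seller's account: goods 128773.70 + inland to port 1527.53 + export clearance 339.81 + freight 7313.94 = 137954.98
Buyer's account: destination terminal 638.85 + brokerage 81.26 + duty 6639.68 + delivery 1707.31 = 9067.10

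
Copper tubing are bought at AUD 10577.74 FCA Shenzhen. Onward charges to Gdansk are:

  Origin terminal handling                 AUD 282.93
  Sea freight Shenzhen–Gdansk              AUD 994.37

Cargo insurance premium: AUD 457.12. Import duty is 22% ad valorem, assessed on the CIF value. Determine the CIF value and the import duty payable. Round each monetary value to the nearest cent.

CIF value: AUD 12312.16; import duty: AUD 2708.68

CIF = FCA price + pre-shipment costs + freight + insurance
CIF = 10577.74 + 282.93 + 994.37 + 457.12 = 12312.16
Import duty = 12312.16 × 22% = 2708.68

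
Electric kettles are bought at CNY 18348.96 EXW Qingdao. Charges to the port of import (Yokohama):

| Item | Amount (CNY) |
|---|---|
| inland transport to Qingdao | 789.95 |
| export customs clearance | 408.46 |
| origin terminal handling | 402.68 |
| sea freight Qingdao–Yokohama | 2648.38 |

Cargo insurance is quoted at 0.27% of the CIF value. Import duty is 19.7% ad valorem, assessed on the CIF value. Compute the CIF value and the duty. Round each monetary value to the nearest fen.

Let C be the CIF value. C = EXW price + pre-shipment costs + freight + 0.27% × C
C − 0.27% × C = 18348.96 + 789.95 + 408.46 + 402.68 + 2648.38
0.9973 × C = 22598.43
C = 22598.43 / 0.9973 = 22659.61
Insurance premium = 0.27% × 22659.61 = 61.18
Import duty = 22659.61 × 19.7% = 4463.94

CIF value: CNY 22659.61; import duty: CNY 4463.94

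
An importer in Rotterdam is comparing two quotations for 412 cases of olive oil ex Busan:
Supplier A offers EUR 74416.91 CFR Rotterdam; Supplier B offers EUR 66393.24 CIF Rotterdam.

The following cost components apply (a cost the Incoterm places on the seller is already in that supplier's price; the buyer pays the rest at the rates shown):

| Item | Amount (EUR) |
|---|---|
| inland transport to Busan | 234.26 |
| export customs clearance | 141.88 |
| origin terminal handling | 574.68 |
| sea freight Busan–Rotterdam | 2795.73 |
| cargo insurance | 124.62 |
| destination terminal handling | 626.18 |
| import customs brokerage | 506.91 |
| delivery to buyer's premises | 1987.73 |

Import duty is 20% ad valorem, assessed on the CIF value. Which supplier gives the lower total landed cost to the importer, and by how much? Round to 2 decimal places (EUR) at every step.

Supplier B is cheaper by EUR 9777.95

Supplier A (CFR):
CIF value = CFR price + insurance = 74416.91 + 124.62 = 74541.53
Import duty = 74541.53 × 20% = 14908.31
Buyer bears (A): 124.62 + 626.18 + 506.91 + 1987.73 = 3245.44
Landed cost (A) = invoice 74416.91 + 3245.44 + duty 14908.31 = 92570.66
Supplier B (CIF):
The CIF price already equals the CIF value: 66393.24
Import duty = 66393.24 × 20% = 13278.65
Buyer bears (B): 626.18 + 506.91 + 1987.73 = 3120.82
Landed cost (B) = invoice 66393.24 + 3120.82 + duty 13278.65 = 82792.71
Difference = |92570.66 − 82792.71| = 9777.95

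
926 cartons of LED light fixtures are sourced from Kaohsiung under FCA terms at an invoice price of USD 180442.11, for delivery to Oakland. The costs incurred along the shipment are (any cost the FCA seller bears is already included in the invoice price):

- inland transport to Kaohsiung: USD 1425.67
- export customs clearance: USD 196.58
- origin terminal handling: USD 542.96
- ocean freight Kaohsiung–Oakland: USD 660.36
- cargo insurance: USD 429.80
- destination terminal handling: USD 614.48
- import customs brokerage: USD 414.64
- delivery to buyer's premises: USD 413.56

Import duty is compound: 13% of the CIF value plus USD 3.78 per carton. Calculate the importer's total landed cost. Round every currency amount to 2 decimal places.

Total landed cost: USD 210687.97

FCA: the seller delivers export-cleared goods to the carrier; the buyer bears costs from that point.
Already in the invoice (seller's account under FCA): inland to port, export clearance — exclude.
CIF value = FCA price + origin terminal + freight + insurance = 180442.11 + 542.96 + 660.36 + 429.80 = 182075.23
Ad valorem component: 182075.23 × 13% = 23669.78
Specific component: 926 × 3.78 = 3500.28
Import duty = 23669.78 + 3500.28 = 27170.06
Buyer bears: origin terminal 542.96 + freight 660.36 + insurance 429.80 + destination terminal 614.48 + brokerage 414.64 + delivery 413.56 + duty 27170.06 = 30245.86
Landed cost = invoice 180442.11 + 30245.86 = 210687.97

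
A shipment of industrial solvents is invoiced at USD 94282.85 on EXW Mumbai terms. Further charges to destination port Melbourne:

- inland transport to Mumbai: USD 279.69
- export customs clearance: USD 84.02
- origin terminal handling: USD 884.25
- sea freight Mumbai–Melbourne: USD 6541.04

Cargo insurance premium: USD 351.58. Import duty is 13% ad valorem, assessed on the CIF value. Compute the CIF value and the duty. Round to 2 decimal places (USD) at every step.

CIF value: USD 102423.43; import duty: USD 13315.05

CIF = EXW price + pre-shipment costs + freight + insurance
CIF = 94282.85 + 279.69 + 84.02 + 884.25 + 6541.04 + 351.58 = 102423.43
Import duty = 102423.43 × 13% = 13315.05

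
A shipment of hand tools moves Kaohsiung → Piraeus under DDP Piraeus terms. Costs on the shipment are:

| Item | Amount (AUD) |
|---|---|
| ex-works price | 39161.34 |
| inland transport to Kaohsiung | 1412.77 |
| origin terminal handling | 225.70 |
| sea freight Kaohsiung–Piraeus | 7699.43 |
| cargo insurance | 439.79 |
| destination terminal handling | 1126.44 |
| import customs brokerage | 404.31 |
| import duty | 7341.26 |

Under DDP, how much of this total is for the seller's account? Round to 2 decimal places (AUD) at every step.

Seller's account: AUD 57811.04

DDP: the seller bears all costs including import duty.
Seller's account: goods 39161.34 + inland to port 1412.77 + origin terminal 225.70 + freight 7699.43 + insurance 439.79 + destination terminal 1126.44 + brokerage 404.31 + duty 7341.26 = 57811.04
Buyer's account: 0.00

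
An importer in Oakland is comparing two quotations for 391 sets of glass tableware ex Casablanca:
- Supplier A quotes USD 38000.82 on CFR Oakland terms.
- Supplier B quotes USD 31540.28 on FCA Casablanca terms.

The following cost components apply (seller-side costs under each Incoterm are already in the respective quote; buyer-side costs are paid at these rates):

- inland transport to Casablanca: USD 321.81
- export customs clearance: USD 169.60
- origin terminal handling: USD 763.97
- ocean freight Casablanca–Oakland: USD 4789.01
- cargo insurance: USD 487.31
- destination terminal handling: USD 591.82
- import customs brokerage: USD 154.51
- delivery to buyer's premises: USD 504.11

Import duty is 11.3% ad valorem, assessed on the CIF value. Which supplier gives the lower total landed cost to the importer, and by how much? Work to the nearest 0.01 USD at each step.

Supplier A (CFR):
CIF value = CFR price + insurance = 38000.82 + 487.31 = 38488.13
Import duty = 38488.13 × 11.3% = 4349.16
Buyer bears (A): 487.31 + 591.82 + 154.51 + 504.11 = 1737.75
Landed cost (A) = invoice 38000.82 + 1737.75 + duty 4349.16 = 44087.73
Supplier B (FCA):
CIF value = FCA price + origin terminal + freight + insurance = 31540.28 + 763.97 + 4789.01 + 487.31 = 37580.57
Import duty = 37580.57 × 11.3% = 4246.60
Buyer bears (B): 763.97 + 4789.01 + 487.31 + 591.82 + 154.51 + 504.11 = 7290.73
Landed cost (B) = invoice 31540.28 + 7290.73 + duty 4246.60 = 43077.61
Difference = |44087.73 − 43077.61| = 1010.12

Supplier B is cheaper by USD 1010.12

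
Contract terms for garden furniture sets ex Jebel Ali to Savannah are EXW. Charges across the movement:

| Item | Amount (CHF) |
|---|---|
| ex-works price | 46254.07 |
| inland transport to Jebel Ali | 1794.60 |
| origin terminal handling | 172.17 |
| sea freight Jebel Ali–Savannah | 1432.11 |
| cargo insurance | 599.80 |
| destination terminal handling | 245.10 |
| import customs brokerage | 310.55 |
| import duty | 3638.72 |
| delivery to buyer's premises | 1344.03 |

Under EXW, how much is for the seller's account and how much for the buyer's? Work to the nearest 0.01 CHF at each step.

Seller: CHF 46254.07; buyer: CHF 9537.08

EXW: the seller makes goods available at their premises; the buyer bears all onward costs.
Seller's account: goods 46254.07 = 46254.07
Buyer's account: inland to port 1794.60 + origin terminal 172.17 + freight 1432.11 + insurance 599.80 + destination terminal 245.10 + brokerage 310.55 + duty 3638.72 + delivery 1344.03 = 9537.08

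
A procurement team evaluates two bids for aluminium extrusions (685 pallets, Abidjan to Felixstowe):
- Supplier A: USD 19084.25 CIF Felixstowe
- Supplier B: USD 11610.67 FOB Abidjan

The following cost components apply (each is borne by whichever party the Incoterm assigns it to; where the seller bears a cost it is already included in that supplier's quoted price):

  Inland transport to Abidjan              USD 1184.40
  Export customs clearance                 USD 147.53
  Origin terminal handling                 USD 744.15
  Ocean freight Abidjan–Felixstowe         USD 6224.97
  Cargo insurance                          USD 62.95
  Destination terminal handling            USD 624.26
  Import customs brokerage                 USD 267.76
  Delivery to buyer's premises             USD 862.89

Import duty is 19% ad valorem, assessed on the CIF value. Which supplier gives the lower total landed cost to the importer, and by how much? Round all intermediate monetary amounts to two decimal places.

Supplier B is cheaper by USD 1410.94

Supplier A (CIF):
The CIF price already equals the CIF value: 19084.25
Import duty = 19084.25 × 19% = 3626.01
Buyer bears (A): 624.26 + 267.76 + 862.89 = 1754.91
Landed cost (A) = invoice 19084.25 + 1754.91 + duty 3626.01 = 24465.17
Supplier B (FOB):
CIF value = FOB price + freight + insurance = 11610.67 + 6224.97 + 62.95 = 17898.59
Import duty = 17898.59 × 19% = 3400.73
Buyer bears (B): 6224.97 + 62.95 + 624.26 + 267.76 + 862.89 = 8042.83
Landed cost (B) = invoice 11610.67 + 8042.83 + duty 3400.73 = 23054.23
Difference = |24465.17 − 23054.23| = 1410.94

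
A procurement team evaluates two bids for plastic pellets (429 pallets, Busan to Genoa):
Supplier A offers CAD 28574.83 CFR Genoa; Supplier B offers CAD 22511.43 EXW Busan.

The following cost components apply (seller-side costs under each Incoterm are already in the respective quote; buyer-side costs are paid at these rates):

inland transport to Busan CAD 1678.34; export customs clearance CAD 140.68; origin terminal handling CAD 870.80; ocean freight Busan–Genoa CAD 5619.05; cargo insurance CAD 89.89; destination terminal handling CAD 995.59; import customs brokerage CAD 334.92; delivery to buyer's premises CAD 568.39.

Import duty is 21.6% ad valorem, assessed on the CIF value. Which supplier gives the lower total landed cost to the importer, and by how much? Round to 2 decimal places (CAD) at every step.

Supplier A is cheaper by CAD 2730.49

Supplier A (CFR):
CIF value = CFR price + insurance = 28574.83 + 89.89 = 28664.72
Import duty = 28664.72 × 21.6% = 6191.58
Buyer bears (A): 89.89 + 995.59 + 334.92 + 568.39 = 1988.79
Landed cost (A) = invoice 28574.83 + 1988.79 + duty 6191.58 = 36755.20
Supplier B (EXW):
CIF value = EXW price + inland to port + export clearance + origin terminal + freight + insurance = 22511.43 + 1678.34 + 140.68 + 870.80 + 5619.05 + 89.89 = 30910.19
Import duty = 30910.19 × 21.6% = 6676.60
Buyer bears (B): 1678.34 + 140.68 + 870.80 + 5619.05 + 89.89 + 995.59 + 334.92 + 568.39 = 10297.66
Landed cost (B) = invoice 22511.43 + 10297.66 + duty 6676.60 = 39485.69
Difference = |36755.20 − 39485.69| = 2730.49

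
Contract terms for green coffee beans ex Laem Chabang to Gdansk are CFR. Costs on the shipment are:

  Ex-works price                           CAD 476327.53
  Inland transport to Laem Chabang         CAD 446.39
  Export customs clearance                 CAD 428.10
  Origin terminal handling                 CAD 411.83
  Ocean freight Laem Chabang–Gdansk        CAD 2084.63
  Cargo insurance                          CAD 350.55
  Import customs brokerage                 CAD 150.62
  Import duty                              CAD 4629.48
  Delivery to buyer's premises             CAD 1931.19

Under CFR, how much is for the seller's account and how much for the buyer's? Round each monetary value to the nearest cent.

CFR: the seller pays costs through ocean freight to the destination port, but not insurance.
Seller's account: goods 476327.53 + inland to port 446.39 + export clearance 428.10 + origin terminal 411.83 + freight 2084.63 = 479698.48
Buyer's account: insurance 350.55 + brokerage 150.62 + duty 4629.48 + delivery 1931.19 = 7061.84

Seller: CAD 479698.48; buyer: CAD 7061.84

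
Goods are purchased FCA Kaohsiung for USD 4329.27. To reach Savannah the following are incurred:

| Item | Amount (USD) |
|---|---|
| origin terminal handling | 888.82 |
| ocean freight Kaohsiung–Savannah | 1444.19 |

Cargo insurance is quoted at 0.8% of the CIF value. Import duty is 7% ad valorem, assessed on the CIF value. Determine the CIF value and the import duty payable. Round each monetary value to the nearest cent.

Let C be the CIF value. C = FCA price + pre-shipment costs + freight + 0.8% × C
C − 0.8% × C = 4329.27 + 888.82 + 1444.19
0.992 × C = 6662.28
C = 6662.28 / 0.992 = 6716.01
Insurance premium = 0.8% × 6716.01 = 53.73
Import duty = 6716.01 × 7% = 470.12

CIF value: USD 6716.01; import duty: USD 470.12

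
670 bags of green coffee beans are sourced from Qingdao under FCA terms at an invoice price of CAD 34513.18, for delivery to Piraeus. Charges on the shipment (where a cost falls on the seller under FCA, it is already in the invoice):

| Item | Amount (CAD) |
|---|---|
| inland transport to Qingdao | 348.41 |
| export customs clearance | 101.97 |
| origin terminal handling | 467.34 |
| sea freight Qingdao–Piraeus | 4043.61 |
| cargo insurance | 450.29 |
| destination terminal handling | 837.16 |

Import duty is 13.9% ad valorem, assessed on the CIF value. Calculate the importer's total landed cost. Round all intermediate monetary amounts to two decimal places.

Total landed cost: CAD 45798.52

FCA: the seller delivers export-cleared goods to the carrier; the buyer bears costs from that point.
Already in the invoice (seller's account under FCA): inland to port, export clearance — exclude.
CIF value = FCA price + origin terminal + freight + insurance = 34513.18 + 467.34 + 4043.61 + 450.29 = 39474.42
Import duty = 39474.42 × 13.9% = 5486.94
Buyer bears: origin terminal 467.34 + freight 4043.61 + insurance 450.29 + destination terminal 837.16 + duty 5486.94 = 11285.34
Landed cost = invoice 34513.18 + 11285.34 = 45798.52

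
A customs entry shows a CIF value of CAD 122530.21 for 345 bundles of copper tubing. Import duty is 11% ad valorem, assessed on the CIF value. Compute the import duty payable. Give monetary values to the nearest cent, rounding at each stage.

Import duty = 122530.21 × 11% = 13478.32

Import duty: CAD 13478.32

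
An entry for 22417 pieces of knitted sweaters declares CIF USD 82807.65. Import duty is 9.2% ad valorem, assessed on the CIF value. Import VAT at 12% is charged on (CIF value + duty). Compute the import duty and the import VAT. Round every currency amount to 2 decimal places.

Import duty: USD 7618.30; import VAT: USD 10851.11

Import duty = 82807.65 × 9.2% = 7618.30
VAT base = CIF + duty = 82807.65 + 7618.30 = 90425.95
Import VAT = 90425.95 × 12% = 10851.11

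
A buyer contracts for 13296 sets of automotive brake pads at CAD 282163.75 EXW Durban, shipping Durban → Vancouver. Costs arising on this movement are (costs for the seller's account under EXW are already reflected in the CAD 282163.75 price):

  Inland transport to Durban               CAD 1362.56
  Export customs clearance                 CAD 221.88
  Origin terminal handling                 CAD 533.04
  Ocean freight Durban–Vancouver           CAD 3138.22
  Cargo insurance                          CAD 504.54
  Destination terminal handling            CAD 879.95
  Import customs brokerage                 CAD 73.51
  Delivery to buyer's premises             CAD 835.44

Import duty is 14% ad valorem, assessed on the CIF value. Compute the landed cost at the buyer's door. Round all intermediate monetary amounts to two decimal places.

EXW: the seller makes goods available at their premises; the buyer bears all onward costs.
CIF value = EXW price + inland to port + export clearance + origin terminal + freight + insurance = 282163.75 + 1362.56 + 221.88 + 533.04 + 3138.22 + 504.54 = 287923.99
Import duty = 287923.99 × 14% = 40309.36
Buyer bears: inland to port 1362.56 + export clearance 221.88 + origin terminal 533.04 + freight 3138.22 + insurance 504.54 + destination terminal 879.95 + brokerage 73.51 + delivery 835.44 + duty 40309.36 = 47858.50
Landed cost = invoice 282163.75 + 47858.50 = 330022.25

Total landed cost: CAD 330022.25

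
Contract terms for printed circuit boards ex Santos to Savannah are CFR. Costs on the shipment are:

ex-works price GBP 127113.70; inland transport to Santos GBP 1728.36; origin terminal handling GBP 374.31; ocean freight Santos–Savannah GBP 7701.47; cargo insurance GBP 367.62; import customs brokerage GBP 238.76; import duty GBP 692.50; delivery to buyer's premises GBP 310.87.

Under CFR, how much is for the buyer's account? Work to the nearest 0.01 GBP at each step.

CFR: the seller pays costs through ocean freight to the destination port, but not insurance.
Seller's account: goods 127113.70 + inland to port 1728.36 + origin terminal 374.31 + freight 7701.47 = 136917.84
Buyer's account: insurance 367.62 + brokerage 238.76 + duty 692.50 + delivery 310.87 = 1609.75

Buyer's account: GBP 1609.75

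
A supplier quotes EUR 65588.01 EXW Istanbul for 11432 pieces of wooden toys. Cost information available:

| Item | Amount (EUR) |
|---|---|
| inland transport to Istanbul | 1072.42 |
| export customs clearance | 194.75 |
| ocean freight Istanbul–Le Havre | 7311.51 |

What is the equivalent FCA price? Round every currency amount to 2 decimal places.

Not relevant to the conversion: freight — on the buyer under both terms; not part of either seller's price.
From EXW to FCA, the seller additionally bears: inland to port, export clearance.
FCA price = 65588.01 + 1072.42 + 194.75 = 66855.18

FCA price: EUR 66855.18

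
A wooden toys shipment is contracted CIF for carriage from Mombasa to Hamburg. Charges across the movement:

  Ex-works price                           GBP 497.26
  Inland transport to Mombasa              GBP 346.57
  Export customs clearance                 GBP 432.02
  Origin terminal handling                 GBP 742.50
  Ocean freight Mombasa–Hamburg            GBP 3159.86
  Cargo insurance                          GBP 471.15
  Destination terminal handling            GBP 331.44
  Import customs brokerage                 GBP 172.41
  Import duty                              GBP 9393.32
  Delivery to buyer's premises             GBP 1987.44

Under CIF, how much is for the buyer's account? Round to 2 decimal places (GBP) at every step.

CIF: the seller pays costs through ocean freight and marine insurance to the destination port.
Seller's account: goods 497.26 + inland to port 346.57 + export clearance 432.02 + origin terminal 742.50 + freight 3159.86 + insurance 471.15 = 5649.36
Buyer's account: destination terminal 331.44 + brokerage 172.41 + duty 9393.32 + delivery 1987.44 = 11884.61

Buyer's account: GBP 11884.61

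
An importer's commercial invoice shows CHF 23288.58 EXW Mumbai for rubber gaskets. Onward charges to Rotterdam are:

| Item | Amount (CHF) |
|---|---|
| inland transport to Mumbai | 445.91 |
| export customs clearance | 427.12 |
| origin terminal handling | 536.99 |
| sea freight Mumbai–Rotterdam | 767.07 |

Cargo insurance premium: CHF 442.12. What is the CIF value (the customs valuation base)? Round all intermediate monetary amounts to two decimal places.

CIF = EXW price + pre-shipment costs + freight + insurance
CIF = 23288.58 + 445.91 + 427.12 + 536.99 + 767.07 + 442.12 = 25907.79

CIF value: CHF 25907.79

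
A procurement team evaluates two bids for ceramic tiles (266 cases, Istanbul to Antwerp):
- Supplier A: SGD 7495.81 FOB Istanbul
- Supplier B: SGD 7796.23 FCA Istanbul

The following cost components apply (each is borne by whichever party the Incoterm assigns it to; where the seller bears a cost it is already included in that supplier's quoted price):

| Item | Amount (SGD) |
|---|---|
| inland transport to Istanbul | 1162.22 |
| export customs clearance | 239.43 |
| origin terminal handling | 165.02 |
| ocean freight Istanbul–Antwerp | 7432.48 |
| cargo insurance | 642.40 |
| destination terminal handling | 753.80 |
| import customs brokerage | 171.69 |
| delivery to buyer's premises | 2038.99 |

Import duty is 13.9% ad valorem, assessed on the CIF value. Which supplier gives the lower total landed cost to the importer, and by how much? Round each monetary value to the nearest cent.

Supplier A (FOB):
CIF value = FOB price + freight + insurance = 7495.81 + 7432.48 + 642.40 = 15570.69
Import duty = 15570.69 × 13.9% = 2164.33
Buyer bears (A): 7432.48 + 642.40 + 753.80 + 171.69 + 2038.99 = 11039.36
Landed cost (A) = invoice 7495.81 + 11039.36 + duty 2164.33 = 20699.50
Supplier B (FCA):
CIF value = FCA price + origin terminal + freight + insurance = 7796.23 + 165.02 + 7432.48 + 642.40 = 16036.13
Import duty = 16036.13 × 13.9% = 2229.02
Buyer bears (B): 165.02 + 7432.48 + 642.40 + 753.80 + 171.69 + 2038.99 = 11204.38
Landed cost (B) = invoice 7796.23 + 11204.38 + duty 2229.02 = 21229.63
Difference = |20699.50 − 21229.63| = 530.13

Supplier A is cheaper by SGD 530.13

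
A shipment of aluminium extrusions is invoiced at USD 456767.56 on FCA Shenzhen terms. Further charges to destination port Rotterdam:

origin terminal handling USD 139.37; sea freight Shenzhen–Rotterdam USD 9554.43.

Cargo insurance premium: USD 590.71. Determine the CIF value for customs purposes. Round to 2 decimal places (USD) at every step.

CIF = FCA price + pre-shipment costs + freight + insurance
CIF = 456767.56 + 139.37 + 9554.43 + 590.71 = 467052.07

CIF value: USD 467052.07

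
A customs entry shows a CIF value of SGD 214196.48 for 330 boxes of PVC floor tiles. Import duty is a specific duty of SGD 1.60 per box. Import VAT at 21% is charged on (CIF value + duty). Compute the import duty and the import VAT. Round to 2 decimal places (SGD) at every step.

Import duty: SGD 528.00; import VAT: SGD 45092.14

Import duty = 330 × 1.60 = 528.00
VAT base = CIF + duty = 214196.48 + 528.00 = 214724.48
Import VAT = 214724.48 × 21% = 45092.14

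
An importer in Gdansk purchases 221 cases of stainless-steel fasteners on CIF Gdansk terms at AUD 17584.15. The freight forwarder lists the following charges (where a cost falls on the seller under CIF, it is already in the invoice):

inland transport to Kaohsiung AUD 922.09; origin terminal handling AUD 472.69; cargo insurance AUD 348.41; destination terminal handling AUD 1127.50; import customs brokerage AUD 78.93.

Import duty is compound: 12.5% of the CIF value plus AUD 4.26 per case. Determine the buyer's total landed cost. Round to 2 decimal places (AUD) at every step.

CIF: the seller pays costs through ocean freight and marine insurance to the destination port.
Already in the invoice (seller's account under CIF): inland to port, origin terminal, insurance — exclude.
The CIF price already equals the CIF value: 17584.15
Ad valorem component: 17584.15 × 12.5% = 2198.02
Specific component: 221 × 4.26 = 941.46
Import duty = 2198.02 + 941.46 = 3139.48
Buyer bears: destination terminal 1127.50 + brokerage 78.93 + duty 3139.48 = 4345.91
Landed cost = invoice 17584.15 + 4345.91 = 21930.06

Total landed cost: AUD 21930.06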